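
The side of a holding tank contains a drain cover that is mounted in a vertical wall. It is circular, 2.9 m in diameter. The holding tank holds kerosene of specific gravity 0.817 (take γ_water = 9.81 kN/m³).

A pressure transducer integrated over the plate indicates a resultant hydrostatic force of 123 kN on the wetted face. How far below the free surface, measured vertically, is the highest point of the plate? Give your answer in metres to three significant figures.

d_top ≈ 0.873 m

γ = 0.817 × 9.81 = 8.01477 kN/m³.
A = π(1.45)² = 6.6052 m².
From F = γ·h_c·A, the centroid depth is h_c = 123/(8.01477 × 6.6052) = 2.32342 m.
The centroid is at the centre, 1.45 m below the top of the plate, so the highest point sits at h_top = 2.32342 − 1.45 = 0.87342 m below the surface.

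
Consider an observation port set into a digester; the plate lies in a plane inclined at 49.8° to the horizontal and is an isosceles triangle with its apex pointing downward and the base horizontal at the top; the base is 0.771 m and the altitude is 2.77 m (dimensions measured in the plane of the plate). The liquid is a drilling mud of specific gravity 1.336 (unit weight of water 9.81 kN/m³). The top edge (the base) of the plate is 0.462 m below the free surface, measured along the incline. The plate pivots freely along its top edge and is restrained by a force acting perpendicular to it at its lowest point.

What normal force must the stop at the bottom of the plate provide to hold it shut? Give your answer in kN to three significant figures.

P ≈ 6.58 kN

γ = 1.336 × 9.81 = 13.10616 kN/m³.
Let θ = 49.8° be the plate's angle to the horizontal; measure y along the incline from where the plane meets the free surface. Vertical depth h = y·sinθ with sinθ = 0.763796.
With the apex down, the centroid sits h/3 = 2.77/3 = 0.923333 m below the base (the top edge), so y_c = 0.462 + 0.923333 = 1.38533 m and h_c = 1.38533 × 0.763796 = 1.05811 m.
A = ½ × 0.771 × 2.77 = 1.06784 m².
Resultant F = γ·h_c·A = 13.10616 × 1.05811 × 1.06784 = 14.8085 kN.
I_c = b·h³/36 = 0.771 × 2.77³/36 = 0.455188 m⁴.
Centre of pressure: y_p = y_c + I_c/(y_c·A) = 1.38533 + 0.455188/(1.38533 × 1.06784) = 1.38533 + 0.307703 = 1.69303 m along the plane.
The resultant acts 0.923333 + 0.307703 = 1.23104 m (along the plate) below the hinge at the top edge, so the moment about the hinge is M = F × 1.23104 = 14.8085 × 1.23104 = 18.2299 kN·m.
A normal force at the bottom, 2.77 m from the hinge, must supply this moment: P = 18.2299/2.77 = 6.58119 kN.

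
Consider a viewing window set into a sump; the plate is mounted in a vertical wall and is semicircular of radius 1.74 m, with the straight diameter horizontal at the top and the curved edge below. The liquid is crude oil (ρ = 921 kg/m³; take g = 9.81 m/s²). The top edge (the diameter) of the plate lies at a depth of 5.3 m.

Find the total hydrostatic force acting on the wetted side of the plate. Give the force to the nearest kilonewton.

γ = ρg = 921 × 9.81 / 1000 = 9.03501 kN/m³.
The centroid of a semicircle lies 4r/(3π) = 0.738479 m from the diameter, here below the top edge, so the centroid depth is h_c = 5.3 + 0.738479 = 6.03848 m.
A = πr²/2 = π × 1.74²/2 = 4.75574 m².
Resultant F = γ·h_c·A = 9.03501 × 6.03848 × 4.75574 = 259.462 kN.

F ≈ 259 kN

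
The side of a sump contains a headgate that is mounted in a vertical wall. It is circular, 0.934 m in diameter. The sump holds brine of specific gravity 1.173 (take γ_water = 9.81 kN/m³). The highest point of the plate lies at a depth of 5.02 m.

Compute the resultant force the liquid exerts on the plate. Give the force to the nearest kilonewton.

γ = 1.173 × 9.81 = 11.50713 kN/m³.
The centroid is at the centre, 0.467 m below the top of the plate, so the centroid depth is h_c = 5.02 + 0.467 = 5.487 m.
A = π(0.467)² = 0.685147 m².
Resultant F = γ·h_c·A = 11.50713 × 5.487 × 0.685147 = 43.2599 kN.

F ≈ 43 kN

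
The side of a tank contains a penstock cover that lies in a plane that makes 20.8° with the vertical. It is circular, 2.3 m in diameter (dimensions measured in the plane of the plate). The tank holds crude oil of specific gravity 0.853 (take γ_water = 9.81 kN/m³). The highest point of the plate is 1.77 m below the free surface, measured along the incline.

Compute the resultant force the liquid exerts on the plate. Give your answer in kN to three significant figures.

F ≈ 94.9 kN

γ = 0.853 × 9.81 = 8.36793 kN/m³.
The plate makes 20.8° with the vertical, i.e. θ = 90° − 20.8° = 69.2° to the horizontal. Measuring y along the incline from the free-surface line, vertical depth h = y·sinθ with sinθ = 0.934826.
The centroid is at the centre, 1.15 m below the top of the plate, so y_c = 1.77 + 1.15 = 2.92 m and h_c = 2.92 × 0.934826 = 2.72969 m.
A = π(1.15)² = 4.15476 m².
Resultant F = γ·h_c·A = 8.36793 × 2.72969 × 4.15476 = 94.9024 kN.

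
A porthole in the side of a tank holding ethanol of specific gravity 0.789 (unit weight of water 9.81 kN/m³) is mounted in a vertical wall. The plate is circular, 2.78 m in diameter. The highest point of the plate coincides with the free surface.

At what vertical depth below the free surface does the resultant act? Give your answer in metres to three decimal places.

γ = 0.789 × 9.81 = 7.74009 kN/m³.
The centroid is at the centre, 1.39 m below the top of the plate, so the centroid depth is h_c = 1.39 m.
A = π(1.39)² = 6.06987 m².
Resultant F = γ·h_c·A = 7.74009 × 1.39 × 6.06987 = 65.3041 kN.
I_c = πr⁴/4 = π × 1.39⁴/4 = 2.9319 m⁴.
Centre of pressure: y_p = y_c + I_c/(y_c·A) = 1.39 + 2.9319/(1.39 × 6.06987) = 1.39 + 0.3475 = 1.7375 m along the plane.

h_p = 1.738 m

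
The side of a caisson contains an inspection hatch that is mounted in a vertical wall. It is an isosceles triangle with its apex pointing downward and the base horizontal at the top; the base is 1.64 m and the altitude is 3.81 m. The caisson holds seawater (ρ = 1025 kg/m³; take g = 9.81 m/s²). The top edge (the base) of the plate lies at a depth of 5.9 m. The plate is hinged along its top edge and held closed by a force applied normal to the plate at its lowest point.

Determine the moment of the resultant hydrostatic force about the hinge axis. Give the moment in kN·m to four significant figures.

M ≈ 311.4 kN·m

γ = ρg = 1025 × 9.81 / 1000 = 10.05525 kN/m³.
With the apex down, the centroid sits h/3 = 3.81/3 = 1.27 m below the base (the top edge), so the centroid depth is h_c = 5.9 + 1.27 = 7.17 m.
A = ½ × 1.64 × 3.81 = 3.1242 m².
Resultant F = γ·h_c·A = 10.05525 × 7.17 × 3.1242 = 225.243 kN.
I_c = b·h³/36 = 1.64 × 3.81³/36 = 2.51951 m⁴.
Centre of pressure: y_p = y_c + I_c/(y_c·A) = 7.17 + 2.51951/(7.17 × 3.1242) = 7.17 + 0.112476 = 7.28248 m along the plane.
The resultant acts 1.27 + 0.112476 = 1.38248 m (along the plate) below the hinge at the top edge, so the moment about the hinge is M = F × 1.38248 = 225.243 × 1.38248 = 311.394 kN·m.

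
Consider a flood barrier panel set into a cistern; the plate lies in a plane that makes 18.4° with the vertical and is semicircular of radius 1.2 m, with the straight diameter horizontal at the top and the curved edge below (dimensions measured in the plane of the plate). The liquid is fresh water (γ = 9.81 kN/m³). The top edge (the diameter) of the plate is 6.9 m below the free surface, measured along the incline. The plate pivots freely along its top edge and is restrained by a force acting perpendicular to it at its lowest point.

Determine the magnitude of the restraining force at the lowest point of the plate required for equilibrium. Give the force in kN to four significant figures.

γ = 9.81 kN/m³.
The plate makes 18.4° with the vertical, i.e. θ = 90° − 18.4° = 71.6° to the horizontal. Measuring y along the incline from the free-surface line, vertical depth h = y·sinθ with sinθ = 0.948876.
The centroid of a semicircle lies 4r/(3π) = 0.509296 m from the diameter, here below the top edge, so y_c = 6.9 + 0.509296 = 7.4093 m and h_c = 7.4093 × 0.948876 = 7.03051 m.
A = πr²/2 = π × 1.2²/2 = 2.26195 m².
Resultant F = γ·h_c·A = 9.81 × 7.03051 × 2.26195 = 156.005 kN.
I_c = (π/8 − 8/(9π))·r⁴ = 0.109757 × 1.2⁴ = 0.227592 m⁴.
Centre of pressure: y_p = y_c + I_c/(y_c·A) = 7.4093 + 0.227592/(7.4093 × 2.26195) = 7.4093 + 0.0135799 = 7.42288 m along the plane.
The resultant acts 0.509296 + 0.0135799 = 0.522876 m (along the plate) below the hinge at the top edge, so the moment about the hinge is M = F × 0.522876 = 156.005 × 0.522876 = 81.5713 kN·m.
A normal force at the bottom, 1.2 m from the hinge, must supply this moment: P = 81.5713/1.2 = 67.9761 kN.

P ≈ 67.98 kN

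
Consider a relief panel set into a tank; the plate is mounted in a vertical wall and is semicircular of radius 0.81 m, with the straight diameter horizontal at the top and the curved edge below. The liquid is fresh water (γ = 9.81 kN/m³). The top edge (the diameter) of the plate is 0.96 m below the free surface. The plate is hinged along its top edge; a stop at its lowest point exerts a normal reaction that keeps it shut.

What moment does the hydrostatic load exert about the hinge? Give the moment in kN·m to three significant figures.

γ = 9.81 kN/m³.
The centroid of a semicircle lies 4r/(3π) = 0.343775 m from the diameter, here below the top edge, so the centroid depth is h_c = 0.96 + 0.343775 = 1.30377 m.
A = πr²/2 = π × 0.81²/2 = 1.0306 m².
Resultant F = γ·h_c·A = 9.81 × 1.30377 × 1.0306 = 13.1814 kN.
I_c = (π/8 − 8/(9π))·r⁴ = 0.109757 × 0.81⁴ = 0.0472468 m⁴.
Centre of pressure: y_p = y_c + I_c/(y_c·A) = 1.30377 + 0.0472468/(1.30377 × 1.0306) = 1.30377 + 0.0351626 = 1.33893 m along the plane.
The resultant acts 0.343775 + 0.0351626 = 0.378938 m (along the plate) below the hinge at the top edge, so the moment about the hinge is M = F × 0.378938 = 13.1814 × 0.378938 = 4.99493 kN·m.

M ≈ 4.99 kN·m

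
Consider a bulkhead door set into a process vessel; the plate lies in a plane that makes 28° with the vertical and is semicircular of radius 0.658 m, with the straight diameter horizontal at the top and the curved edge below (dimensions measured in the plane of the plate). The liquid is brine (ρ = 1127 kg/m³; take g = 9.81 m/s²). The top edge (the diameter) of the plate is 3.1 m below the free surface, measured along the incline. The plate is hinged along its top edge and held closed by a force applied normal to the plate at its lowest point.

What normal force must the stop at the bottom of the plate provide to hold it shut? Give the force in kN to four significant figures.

γ = ρg = 1127 × 9.81 / 1000 = 11.05587 kN/m³.
The plate makes 28° with the vertical, i.e. θ = 90° − 28° = 62° to the horizontal. Measuring y along the incline from the free-surface line, vertical depth h = y·sinθ with sinθ = 0.882948.
The centroid of a semicircle lies 4r/(3π) = 0.279264 m from the diameter, here below the top edge, so y_c = 3.1 + 0.279264 = 3.37926 m and h_c = 3.37926 × 0.882948 = 2.98371 m.
A = πr²/2 = π × 0.658²/2 = 0.680098 m².
Resultant F = γ·h_c·A = 11.05587 × 2.98371 × 0.680098 = 22.4347 kN.
I_c = (π/8 − 8/(9π))·r⁴ = 0.109757 × 0.658⁴ = 0.0205748 m⁴.
Centre of pressure: y_p = y_c + I_c/(y_c·A) = 3.37926 + 0.0205748/(3.37926 × 0.680098) = 3.37926 + 0.00895246 = 3.38821 m along the plane.
The resultant acts 0.279264 + 0.00895246 = 0.288216 m (along the plate) below the hinge at the top edge, so the moment about the hinge is M = F × 0.288216 = 22.4347 × 0.288216 = 6.46604 kN·m.
A normal force at the bottom, 0.658 m from the hinge, must supply this moment: P = 6.46604/0.658 = 9.82681 kN.

P ≈ 9.827 kN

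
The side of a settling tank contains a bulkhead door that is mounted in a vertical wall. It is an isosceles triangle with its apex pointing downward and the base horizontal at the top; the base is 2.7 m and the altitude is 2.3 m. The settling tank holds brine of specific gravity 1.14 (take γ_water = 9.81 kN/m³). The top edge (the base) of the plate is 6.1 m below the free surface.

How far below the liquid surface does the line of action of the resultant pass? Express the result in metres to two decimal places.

γ = 1.14 × 9.81 = 11.1834 kN/m³.
With the apex down, the centroid sits h/3 = 2.3/3 = 0.766667 m below the base (the top edge), so the centroid depth is h_c = 6.1 + 0.766667 = 6.86667 m.
A = ½ × 2.7 × 2.3 = 3.105 m².
Resultant F = γ·h_c·A = 11.1834 × 6.86667 × 3.105 = 238.441 kN.
I_c = b·h³/36 = 2.7 × 2.3³/36 = 0.912525 m⁴.
Centre of pressure: y_p = y_c + I_c/(y_c·A) = 6.86667 + 0.912525/(6.86667 × 3.105) = 6.86667 + 0.0427993 = 6.90947 m along the plane.

h_p = 6.91 m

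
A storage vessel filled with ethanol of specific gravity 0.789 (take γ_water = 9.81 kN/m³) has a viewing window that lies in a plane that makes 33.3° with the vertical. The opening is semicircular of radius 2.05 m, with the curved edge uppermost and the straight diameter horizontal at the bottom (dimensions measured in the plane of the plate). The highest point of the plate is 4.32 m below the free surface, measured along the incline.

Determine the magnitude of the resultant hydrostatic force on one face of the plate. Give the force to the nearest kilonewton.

γ = 0.789 × 9.81 = 7.74009 kN/m³.
The plate makes 33.3° with the vertical, i.e. θ = 90° − 33.3° = 56.7° to the horizontal. Measuring y along the incline from the free-surface line, vertical depth h = y·sinθ with sinθ = 0.835807.
The centroid lies 4r/(3π) = 0.870047 m above the diameter, so r − 4r/(3π) = 2.05 − 0.870047 = 1.17995 m below the topmost point, so y_c = 4.32 + 1.17995 = 5.49995 m and h_c = 5.49995 × 0.835807 = 4.5969 m.
A = πr²/2 = π × 2.05²/2 = 6.60127 m².
Resultant F = γ·h_c·A = 7.74009 × 4.5969 × 6.60127 = 234.876 kN.

F ≈ 235 kN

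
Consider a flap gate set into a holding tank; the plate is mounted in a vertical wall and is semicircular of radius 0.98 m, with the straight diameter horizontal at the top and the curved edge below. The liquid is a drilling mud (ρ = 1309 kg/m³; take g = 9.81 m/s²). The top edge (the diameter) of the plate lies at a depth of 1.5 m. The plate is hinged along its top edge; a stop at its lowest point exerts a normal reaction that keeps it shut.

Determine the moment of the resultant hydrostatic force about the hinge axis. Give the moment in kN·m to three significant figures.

γ = ρg = 1309 × 9.81 / 1000 = 12.84129 kN/m³.
The centroid of a semicircle lies 4r/(3π) = 0.415925 m from the diameter, here below the top edge, so the centroid depth is h_c = 1.5 + 0.415925 = 1.91593 m.
A = πr²/2 = π × 0.98²/2 = 1.50859 m².
Resultant F = γ·h_c·A = 12.84129 × 1.91593 × 1.50859 = 37.1159 kN.
I_c = (π/8 − 8/(9π))·r⁴ = 0.109757 × 0.98⁴ = 0.101236 m⁴.
Centre of pressure: y_p = y_c + I_c/(y_c·A) = 1.91593 + 0.101236/(1.91593 × 1.50859) = 1.91593 + 0.0350255 = 1.95096 m along the plane.
The resultant acts 0.415925 + 0.0350255 = 0.45095 m (along the plate) below the hinge at the top edge, so the moment about the hinge is M = F × 0.45095 = 37.1159 × 0.45095 = 16.7374 kN·m.

M ≈ 16.7 kN·m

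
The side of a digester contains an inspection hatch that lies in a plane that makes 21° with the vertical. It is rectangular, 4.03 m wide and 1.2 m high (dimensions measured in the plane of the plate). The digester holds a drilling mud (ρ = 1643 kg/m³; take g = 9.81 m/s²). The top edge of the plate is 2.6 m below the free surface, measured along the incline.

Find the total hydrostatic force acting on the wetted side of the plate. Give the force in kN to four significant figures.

F ≈ 232.9 kN

γ = ρg = 1643 × 9.81 / 1000 = 16.11783 kN/m³.
The plate makes 21° with the vertical, i.e. θ = 90° − 21° = 69° to the horizontal. Measuring y along the incline from the free-surface line, vertical depth h = y·sinθ with sinθ = 0.933580.
The centroid lies 1.2/2 = 0.6 m below the top edge, so y_c = 2.6 + 0.6 = 3.2 m and h_c = 3.2 × 0.933580 = 2.98746 m.
A = 4.03 × 1.2 = 4.836 m².
Resultant F = γ·h_c·A = 16.11783 × 2.98746 × 4.836 = 232.86 kN.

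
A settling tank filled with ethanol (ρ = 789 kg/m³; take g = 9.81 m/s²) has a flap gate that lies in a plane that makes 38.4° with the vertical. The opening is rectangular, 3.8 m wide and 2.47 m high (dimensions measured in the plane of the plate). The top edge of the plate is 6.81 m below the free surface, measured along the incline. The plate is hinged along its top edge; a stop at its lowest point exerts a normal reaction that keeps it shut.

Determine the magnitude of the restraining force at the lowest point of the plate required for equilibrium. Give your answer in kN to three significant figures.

P ≈ 241 kN

γ = ρg = 789 × 9.81 / 1000 = 7.74009 kN/m³.
The plate makes 38.4° with the vertical, i.e. θ = 90° − 38.4° = 51.6° to the horizontal. Measuring y along the incline from the free-surface line, vertical depth h = y·sinθ with sinθ = 0.783693.
The centroid lies 2.47/2 = 1.235 m below the top edge, so y_c = 6.81 + 1.235 = 8.045 m and h_c = 8.045 × 0.783693 = 6.30481 m.
A = 3.8 × 2.47 = 9.386 m².
Resultant F = γ·h_c·A = 7.74009 × 6.30481 × 9.386 = 458.035 kN.
I_c = b·h³/12 = 3.8 × 2.47³/12 = 4.77192 m⁴.
Centre of pressure: y_p = y_c + I_c/(y_c·A) = 8.045 + 4.77192/(8.045 × 9.386) = 8.045 + 0.0631956 = 8.1082 m along the plane.
The resultant acts 1.235 + 0.0631956 = 1.2982 m (along the plate) below the hinge at the top edge, so the moment about the hinge is M = F × 1.2982 = 458.035 × 1.2982 = 594.621 kN·m.
A normal force at the bottom, 2.47 m from the hinge, must supply this moment: P = 594.621/2.47 = 240.737 kN.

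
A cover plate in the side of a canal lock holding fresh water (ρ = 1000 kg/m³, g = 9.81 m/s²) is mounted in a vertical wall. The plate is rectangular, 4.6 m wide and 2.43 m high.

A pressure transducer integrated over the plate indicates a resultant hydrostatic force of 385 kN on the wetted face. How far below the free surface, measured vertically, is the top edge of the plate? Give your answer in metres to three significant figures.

d_top ≈ 2.30 m

γ = ρg = 1000 × 9.81 = 9810 N/m³ = 9.81 kN/m³.
A = 4.6 × 2.43 = 11.178 m².
From F = γ·h_c·A, the centroid depth is h_c = 385/(9.81 × 11.178) = 3.51097 m.
The centroid lies 2.43/2 = 1.215 m below the top edge, so the top edge sits at h_top = 3.51097 − 1.215 = 2.29597 m below the surface.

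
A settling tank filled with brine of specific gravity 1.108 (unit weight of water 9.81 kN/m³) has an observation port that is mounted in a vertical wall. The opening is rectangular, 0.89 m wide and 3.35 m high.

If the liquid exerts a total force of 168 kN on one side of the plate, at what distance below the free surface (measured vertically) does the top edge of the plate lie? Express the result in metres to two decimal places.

d_top ≈ 3.51 m

γ = 1.108 × 9.81 = 10.86948 kN/m³.
A = 0.89 × 3.35 = 2.9815 m².
From F = γ·h_c·A, the centroid depth is h_c = 168/(10.86948 × 2.9815) = 5.18401 m.
The centroid lies 3.35/2 = 1.675 m below the top edge, so the top edge sits at h_top = 5.18401 − 1.675 = 3.50901 m below the surface.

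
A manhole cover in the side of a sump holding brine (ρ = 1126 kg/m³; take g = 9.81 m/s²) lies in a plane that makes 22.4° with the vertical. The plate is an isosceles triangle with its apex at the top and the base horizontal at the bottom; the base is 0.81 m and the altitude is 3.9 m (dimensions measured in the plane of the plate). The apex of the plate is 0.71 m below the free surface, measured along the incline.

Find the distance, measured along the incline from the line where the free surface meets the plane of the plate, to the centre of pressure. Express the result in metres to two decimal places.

γ = ρg = 1126 × 9.81 / 1000 = 11.04606 kN/m³.
The plate makes 22.4° with the vertical, i.e. θ = 90° − 22.4° = 67.6° to the horizontal. Measuring y along the incline from the free-surface line, vertical depth h = y·sinθ with sinθ = 0.924546.
With the apex up, the centroid sits 2h/3 = 2 × 3.9/3 = 2.6 m below the apex, so y_c = 0.71 + 2.6 = 3.31 m and h_c = 3.31 × 0.924546 = 3.06025 m.
A = ½ × 0.81 × 3.9 = 1.5795 m².
Resultant F = γ·h_c·A = 11.04606 × 3.06025 × 1.5795 = 53.393 kN.
I_c = b·h³/36 = 0.81 × 3.9³/36 = 1.33468 m⁴.
Centre of pressure: y_p = y_c + I_c/(y_c·A) = 3.31 + 1.33468/(3.31 × 1.5795) = 3.31 + 0.255287 = 3.56529 m along the plane.

y_p = 3.57 m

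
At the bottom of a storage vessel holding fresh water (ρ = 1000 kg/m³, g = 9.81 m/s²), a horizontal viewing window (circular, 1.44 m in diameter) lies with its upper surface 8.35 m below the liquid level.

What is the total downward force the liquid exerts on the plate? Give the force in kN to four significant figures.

γ = ρg = 1000 × 9.81 = 9810 N/m³ = 9.81 kN/m³.
The plate is horizontal, so pressure is uniform at p = γ·h = 9.81 × 8.35 = 81.9135 kN/m².
A = π(0.72)² = 1.6286 m².
F = p·A = 81.9135 × 1.6286 = 133.404 kN.

F ≈ 133.4 kN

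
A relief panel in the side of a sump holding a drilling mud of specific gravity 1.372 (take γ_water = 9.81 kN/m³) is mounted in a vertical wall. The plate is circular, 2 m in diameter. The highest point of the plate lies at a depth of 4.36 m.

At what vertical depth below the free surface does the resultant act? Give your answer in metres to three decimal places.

γ = 1.372 × 9.81 = 13.45932 kN/m³.
The centroid is at the centre, 1 m below the top of the plate, so the centroid depth is h_c = 4.36 + 1 = 5.36 m.
A = π(1)² = 3.14159 m².
Resultant F = γ·h_c·A = 13.45932 × 5.36 × 3.14159 = 226.64 kN.
I_c = πr⁴/4 = π × 1⁴/4 = 0.785398 m⁴.
Centre of pressure: y_p = y_c + I_c/(y_c·A) = 5.36 + 0.785398/(5.36 × 3.14159) = 5.36 + 0.0466418 = 5.40664 m along the plane.

h_p = 5.407 m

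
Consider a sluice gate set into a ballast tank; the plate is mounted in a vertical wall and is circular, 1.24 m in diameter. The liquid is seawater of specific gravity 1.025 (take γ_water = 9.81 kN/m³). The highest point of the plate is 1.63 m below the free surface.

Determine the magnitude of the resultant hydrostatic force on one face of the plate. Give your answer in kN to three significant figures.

γ = 1.025 × 9.81 = 10.05525 kN/m³.
The centroid is at the centre, 0.62 m below the top of the plate, so the centroid depth is h_c = 1.63 + 0.62 = 2.25 m.
A = π(0.62)² = 1.20763 m².
Resultant F = γ·h_c·A = 10.05525 × 2.25 × 1.20763 = 27.3218 kN.

F ≈ 27.3 kN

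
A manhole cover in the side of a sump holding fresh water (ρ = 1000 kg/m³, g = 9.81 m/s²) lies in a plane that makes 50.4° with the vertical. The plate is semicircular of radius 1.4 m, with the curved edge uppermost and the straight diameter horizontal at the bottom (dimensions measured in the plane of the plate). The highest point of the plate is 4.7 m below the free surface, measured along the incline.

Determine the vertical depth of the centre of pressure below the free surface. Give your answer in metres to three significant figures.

γ = ρg = 1000 × 9.81 = 9810 N/m³ = 9.81 kN/m³.
The plate makes 50.4° with the vertical, i.e. θ = 90° − 50.4° = 39.6° to the horizontal. Measuring y along the incline from the free-surface line, vertical depth h = y·sinθ with sinθ = 0.637424.
The centroid lies 4r/(3π) = 0.594178 m above the diameter, so r − 4r/(3π) = 1.4 − 0.594178 = 0.805822 m below the topmost point, so y_c = 4.7 + 0.805822 = 5.50582 m and h_c = 5.50582 × 0.637424 = 3.50954 m.
A = πr²/2 = π × 1.4²/2 = 3.07876 m².
Resultant F = γ·h_c·A = 9.81 × 3.50954 × 3.07876 = 105.997 kN.
I_c = (π/8 − 8/(9π))·r⁴ = 0.109757 × 1.4⁴ = 0.421642 m⁴.
Centre of pressure: y_p = y_c + I_c/(y_c·A) = 5.50582 + 0.421642/(5.50582 × 3.07876) = 5.50582 + 0.024874 = 5.53069 m along the plane.
Vertically, h_p = y_p·sinθ = 5.53069 × 0.637424 = 3.52539 m.

h_p = 3.53 m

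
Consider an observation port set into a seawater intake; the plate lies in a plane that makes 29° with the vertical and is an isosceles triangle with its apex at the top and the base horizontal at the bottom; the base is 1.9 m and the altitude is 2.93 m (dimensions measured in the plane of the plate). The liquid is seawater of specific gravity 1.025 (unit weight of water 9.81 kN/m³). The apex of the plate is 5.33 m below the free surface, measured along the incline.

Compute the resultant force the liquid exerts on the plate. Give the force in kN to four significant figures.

γ = 1.025 × 9.81 = 10.05525 kN/m³.
The plate makes 29° with the vertical, i.e. θ = 90° − 29° = 61° to the horizontal. Measuring y along the incline from the free-surface line, vertical depth h = y·sinθ with sinθ = 0.874620.
With the apex up, the centroid sits 2h/3 = 2 × 2.93/3 = 1.95333 m below the apex, so y_c = 5.33 + 1.95333 = 7.28333 m and h_c = 7.28333 × 0.874620 = 6.37015 m.
A = ½ × 1.9 × 2.93 = 2.7835 m².
Resultant F = γ·h_c·A = 10.05525 × 6.37015 × 2.7835 = 178.293 kN.

F ≈ 178.3 kN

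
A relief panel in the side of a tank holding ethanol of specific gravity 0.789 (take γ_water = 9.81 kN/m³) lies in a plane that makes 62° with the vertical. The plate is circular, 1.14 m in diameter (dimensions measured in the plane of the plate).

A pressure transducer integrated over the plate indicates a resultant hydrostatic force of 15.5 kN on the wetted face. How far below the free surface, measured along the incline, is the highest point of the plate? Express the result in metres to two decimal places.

y_top ≈ 3.61 m

γ = 0.789 × 9.81 = 7.74009 kN/m³.
A = π(0.57)² = 1.0207 m².
From F = γ·h_c·A, the centroid depth is h_c = 15.5/(7.74009 × 1.0207) = 1.96195 m.
The plate makes 62° with the vertical, i.e. θ = 90° − 62° = 28° to the horizontal. Measuring y along the incline from the free-surface line, vertical depth h = y·sinθ with sinθ = 0.469472.
Along the incline, y_c = h_c/sinθ = 1.96195/0.469472 = 4.17906 m.
The centroid is at the centre, 0.57 m below the top of the plate, so the highest point sits at y_top = 4.17906 − 0.57 = 3.60906 m along the incline.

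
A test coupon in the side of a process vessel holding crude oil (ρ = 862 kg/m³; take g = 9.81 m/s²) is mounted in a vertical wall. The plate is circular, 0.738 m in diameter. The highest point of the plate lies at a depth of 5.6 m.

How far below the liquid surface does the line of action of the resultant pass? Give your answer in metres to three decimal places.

γ = ρg = 862 × 9.81 / 1000 = 8.45622 kN/m³.
The centroid is at the centre, 0.369 m below the top of the plate, so the centroid depth is h_c = 5.6 + 0.369 = 5.969 m.
A = π(0.369)² = 0.427762 m².
Resultant F = γ·h_c·A = 8.45622 × 5.969 × 0.427762 = 21.5914 kN.
I_c = πr⁴/4 = π × 0.369⁴/4 = 0.0145611 m⁴.
Centre of pressure: y_p = y_c + I_c/(y_c·A) = 5.969 + 0.0145611/(5.969 × 0.427762) = 5.969 + 0.00570283 = 5.9747 m along the plane.

h_p = 5.975 m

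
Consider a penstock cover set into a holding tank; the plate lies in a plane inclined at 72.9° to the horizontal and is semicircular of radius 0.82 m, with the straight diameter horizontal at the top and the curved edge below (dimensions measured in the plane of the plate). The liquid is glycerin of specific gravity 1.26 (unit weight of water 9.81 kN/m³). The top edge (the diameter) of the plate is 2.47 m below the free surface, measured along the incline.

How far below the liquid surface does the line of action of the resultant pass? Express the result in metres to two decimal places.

γ = 1.26 × 9.81 = 12.3606 kN/m³.
Let θ = 72.9° be the plate's angle to the horizontal; measure y along the incline from where the plane meets the free surface. Vertical depth h = y·sinθ with sinθ = 0.955793.
The centroid of a semicircle lies 4r/(3π) = 0.348019 m from the diameter, here below the top edge, so y_c = 2.47 + 0.348019 = 2.81802 m and h_c = 2.81802 × 0.955793 = 2.69344 m.
A = πr²/2 = π × 0.82²/2 = 1.0562 m².
Resultant F = γ·h_c·A = 12.3606 × 2.69344 × 1.0562 = 35.1636 kN.
I_c = (π/8 − 8/(9π))·r⁴ = 0.109757 × 0.82⁴ = 0.0496235 m⁴.
Centre of pressure: y_p = y_c + I_c/(y_c·A) = 2.81802 + 0.0496235/(2.81802 × 1.0562) = 2.81802 + 0.0166724 = 2.83469 m along the plane.
Vertically, h_p = y_p·sinθ = 2.83469 × 0.955793 = 2.70938 m.

h_p = 2.71 m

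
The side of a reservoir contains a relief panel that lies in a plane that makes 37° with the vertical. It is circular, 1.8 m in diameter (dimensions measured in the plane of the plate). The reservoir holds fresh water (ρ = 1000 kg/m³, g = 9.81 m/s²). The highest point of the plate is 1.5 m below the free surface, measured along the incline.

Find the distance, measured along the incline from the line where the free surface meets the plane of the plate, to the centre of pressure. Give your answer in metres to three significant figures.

y_p = 2.48 m

γ = ρg = 1000 × 9.81 = 9810 N/m³ = 9.81 kN/m³.
The plate makes 37° with the vertical, i.e. θ = 90° − 37° = 53° to the horizontal. Measuring y along the incline from the free-surface line, vertical depth h = y·sinθ with sinθ = 0.798636.
The centroid is at the centre, 0.9 m below the top of the plate, so y_c = 1.5 + 0.9 = 2.4 m and h_c = 2.4 × 0.798636 = 1.91673 m.
A = π(0.9)² = 2.54469 m².
Resultant F = γ·h_c·A = 9.81 × 1.91673 × 2.54469 = 47.8481 kN.
I_c = πr⁴/4 = π × 0.9⁴/4 = 0.5153 m⁴.
Centre of pressure: y_p = y_c + I_c/(y_c·A) = 2.4 + 0.5153/(2.4 × 2.54469) = 2.4 + 0.084375 = 2.48438 m along the plane.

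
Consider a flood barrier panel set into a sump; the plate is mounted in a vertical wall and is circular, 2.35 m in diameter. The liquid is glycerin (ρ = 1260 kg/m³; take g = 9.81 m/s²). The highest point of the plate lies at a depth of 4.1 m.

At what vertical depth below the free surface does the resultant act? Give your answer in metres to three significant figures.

γ = ρg = 1260 × 9.81 / 1000 = 12.3606 kN/m³.
The centroid is at the centre, 1.175 m below the top of the plate, so the centroid depth is h_c = 4.1 + 1.175 = 5.275 m.
A = π(1.175)² = 4.33736 m².
Resultant F = γ·h_c·A = 12.3606 × 5.275 × 4.33736 = 282.805 kN.
I_c = πr⁴/4 = π × 1.175⁴/4 = 1.49707 m⁴.
Centre of pressure: y_p = y_c + I_c/(y_c·A) = 5.275 + 1.49707/(5.275 × 4.33736) = 5.275 + 0.0654326 = 5.34043 m along the plane.

h_p = 5.34 m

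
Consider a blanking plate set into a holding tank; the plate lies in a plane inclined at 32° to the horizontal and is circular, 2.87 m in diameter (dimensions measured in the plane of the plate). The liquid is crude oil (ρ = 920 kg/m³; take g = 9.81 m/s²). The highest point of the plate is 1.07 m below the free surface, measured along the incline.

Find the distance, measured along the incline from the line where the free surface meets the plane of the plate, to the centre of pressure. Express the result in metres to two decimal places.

γ = ρg = 920 × 9.81 / 1000 = 9.0252 kN/m³.
Let θ = 32° be the plate's angle to the horizontal; measure y along the incline from where the plane meets the free surface. Vertical depth h = y·sinθ with sinθ = 0.529919.
The centroid is at the centre, 1.435 m below the top of the plate, so y_c = 1.07 + 1.435 = 2.505 m and h_c = 2.505 × 0.529919 = 1.32745 m.
A = π(1.435)² = 6.46925 m².
Resultant F = γ·h_c·A = 9.0252 × 1.32745 × 6.46925 = 77.5049 kN.
I_c = πr⁴/4 = π × 1.435⁴/4 = 3.33041 m⁴.
Centre of pressure: y_p = y_c + I_c/(y_c·A) = 2.505 + 3.33041/(2.505 × 6.46925) = 2.505 + 0.205511 = 2.71051 m along the plane.

y_p = 2.71 m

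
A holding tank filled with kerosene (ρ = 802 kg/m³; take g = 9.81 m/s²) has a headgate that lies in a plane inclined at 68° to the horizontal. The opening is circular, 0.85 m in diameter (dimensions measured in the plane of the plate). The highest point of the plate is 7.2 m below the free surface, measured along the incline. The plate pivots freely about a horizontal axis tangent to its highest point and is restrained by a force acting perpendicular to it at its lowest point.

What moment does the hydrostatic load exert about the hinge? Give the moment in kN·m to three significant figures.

M ≈ 13.6 kN·m

γ = ρg = 802 × 9.81 / 1000 = 7.86762 kN/m³.
Let θ = 68° be the plate's angle to the horizontal; measure y along the incline from where the plane meets the free surface. Vertical depth h = y·sinθ with sinθ = 0.927184.
The centroid is at the centre, 0.425 m below the top of the plate, so y_c = 7.2 + 0.425 = 7.625 m and h_c = 7.625 × 0.927184 = 7.06978 m.
A = π(0.425)² = 0.56745 m².
Resultant F = γ·h_c·A = 7.86762 × 7.06978 × 0.56745 = 31.5629 kN.
I_c = πr⁴/4 = π × 0.425⁴/4 = 0.0256239 m⁴.
Centre of pressure: y_p = y_c + I_c/(y_c·A) = 7.625 + 0.0256239/(7.625 × 0.56745) = 7.625 + 0.00592213 = 7.63092 m along the plane.
The resultant acts 0.425 + 0.00592213 = 0.430922 m (along the plate) below the hinge at the top edge, so the moment about the hinge is M = F × 0.430922 = 31.5629 × 0.430922 = 13.6011 kN·m.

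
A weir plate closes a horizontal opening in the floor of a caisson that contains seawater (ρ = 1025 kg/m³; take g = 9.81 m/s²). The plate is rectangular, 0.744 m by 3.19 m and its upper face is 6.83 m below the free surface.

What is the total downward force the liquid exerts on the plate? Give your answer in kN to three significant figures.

γ = ρg = 1025 × 9.81 / 1000 = 10.05525 kN/m³.
The plate is horizontal, so pressure is uniform at p = γ·h = 10.05525 × 6.83 = 68.6774 kN/m².
A = 0.744 × 3.19 = 2.37336 m².
F = p·A = 68.6774 × 2.37336 = 162.996 kN.

F ≈ 163 kN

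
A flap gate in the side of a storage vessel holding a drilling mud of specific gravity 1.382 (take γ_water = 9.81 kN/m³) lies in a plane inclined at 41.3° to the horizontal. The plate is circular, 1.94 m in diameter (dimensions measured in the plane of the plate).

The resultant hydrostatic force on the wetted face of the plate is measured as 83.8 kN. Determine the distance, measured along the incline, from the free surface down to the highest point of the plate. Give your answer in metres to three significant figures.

γ = 1.382 × 9.81 = 13.55742 kN/m³.
A = π(0.97)² = 2.95592 m².
From F = γ·h_c·A, the centroid depth is h_c = 83.8/(13.55742 × 2.95592) = 2.0911 m.
Let θ = 41.3° be the plate's angle to the horizontal; measure y along the incline from where the plane meets the free surface. Vertical depth h = y·sinθ with sinθ = 0.660002.
Along the incline, y_c = h_c/sinθ = 2.0911/0.660002 = 3.16832 m.
The centroid is at the centre, 0.97 m below the top of the plate, so the highest point sits at y_top = 3.16832 − 0.97 = 2.19832 m along the incline.

y_top ≈ 2.20 m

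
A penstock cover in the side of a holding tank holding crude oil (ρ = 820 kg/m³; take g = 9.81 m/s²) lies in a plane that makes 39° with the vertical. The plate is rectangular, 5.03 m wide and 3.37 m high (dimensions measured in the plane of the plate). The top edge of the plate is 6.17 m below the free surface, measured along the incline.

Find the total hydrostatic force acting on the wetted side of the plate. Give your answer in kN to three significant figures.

γ = ρg = 820 × 9.81 / 1000 = 8.0442 kN/m³.
The plate makes 39° with the vertical, i.e. θ = 90° − 39° = 51° to the horizontal. Measuring y along the incline from the free-surface line, vertical depth h = y·sinθ with sinθ = 0.777146.
The centroid lies 3.37/2 = 1.685 m below the top edge, so y_c = 6.17 + 1.685 = 7.855 m and h_c = 7.855 × 0.777146 = 6.10448 m.
A = 5.03 × 3.37 = 16.9511 m².
Resultant F = γ·h_c·A = 8.0442 × 6.10448 × 16.9511 = 832.395 kN.

F ≈ 832 kN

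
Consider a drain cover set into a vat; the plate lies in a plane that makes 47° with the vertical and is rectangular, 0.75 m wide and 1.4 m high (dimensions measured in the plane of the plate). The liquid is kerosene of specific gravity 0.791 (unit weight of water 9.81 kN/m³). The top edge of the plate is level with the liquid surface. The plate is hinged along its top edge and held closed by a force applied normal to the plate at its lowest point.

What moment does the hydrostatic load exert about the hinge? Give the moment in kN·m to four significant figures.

M ≈ 3.630 kN·m

γ = 0.791 × 9.81 = 7.75971 kN/m³.
The plate makes 47° with the vertical, i.e. θ = 90° − 47° = 43° to the horizontal. Measuring y along the incline from the free-surface line, vertical depth h = y·sinθ with sinθ = 0.681998.
The centroid lies 1.4/2 = 0.7 m below the top edge, so y_c = 0.7 m and h_c = 0.7 × 0.681998 = 0.477399 m.
A = 0.75 × 1.4 = 1.05 m².
Resultant F = γ·h_c·A = 7.75971 × 0.477399 × 1.05 = 3.8897 kN.
I_c = b·h³/12 = 0.75 × 1.4³/12 = 0.1715 m⁴.
Centre of pressure: y_p = y_c + I_c/(y_c·A) = 0.7 + 0.1715/(0.7 × 1.05) = 0.7 + 0.233333 = 0.933333 m along the plane.
The resultant acts 0.7 + 0.233333 = 0.933333 m (along the plate) below the hinge at the top edge, so the moment about the hinge is M = F × 0.933333 = 3.8897 × 0.933333 = 3.63039 kN·m.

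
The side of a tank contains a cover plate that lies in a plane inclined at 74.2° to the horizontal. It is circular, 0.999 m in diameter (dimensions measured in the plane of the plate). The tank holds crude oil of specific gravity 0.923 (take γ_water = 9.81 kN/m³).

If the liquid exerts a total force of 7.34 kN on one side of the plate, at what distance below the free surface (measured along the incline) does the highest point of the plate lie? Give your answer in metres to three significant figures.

y_top ≈ 0.575 m

γ = 0.923 × 9.81 = 9.05463 kN/m³.
A = π(0.4995)² = 0.783828 m².
From F = γ·h_c·A, the centroid depth is h_c = 7.34/(9.05463 × 0.783828) = 1.0342 m.
Let θ = 74.2° be the plate's angle to the horizontal; measure y along the incline from where the plane meets the free surface. Vertical depth h = y·sinθ with sinθ = 0.962218.
Along the incline, y_c = h_c/sinθ = 1.0342/0.962218 = 1.07481 m.
The centroid is at the centre, 0.4995 m below the top of the plate, so the highest point sits at y_top = 1.07481 − 0.4995 = 0.57531 m along the incline.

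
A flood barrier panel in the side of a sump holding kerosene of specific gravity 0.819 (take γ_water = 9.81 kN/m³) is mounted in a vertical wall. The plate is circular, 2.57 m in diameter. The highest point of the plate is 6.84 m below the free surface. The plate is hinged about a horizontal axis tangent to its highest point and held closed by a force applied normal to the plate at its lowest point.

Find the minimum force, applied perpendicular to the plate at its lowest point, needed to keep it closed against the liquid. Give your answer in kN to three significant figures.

γ = 0.819 × 9.81 = 8.03439 kN/m³.
The centroid is at the centre, 1.285 m below the top of the plate, so the centroid depth is h_c = 6.84 + 1.285 = 8.125 m.
A = π(1.285)² = 5.18748 m².
Resultant F = γ·h_c·A = 8.03439 × 8.125 × 5.18748 = 338.636 kN.
I_c = πr⁴/4 = π × 1.285⁴/4 = 2.14142 m⁴.
Centre of pressure: y_p = y_c + I_c/(y_c·A) = 8.125 + 2.14142/(8.125 × 5.18748) = 8.125 + 0.0508068 = 8.17581 m along the plane.
The resultant acts 1.285 + 0.0508068 = 1.33581 m (along the plate) below the hinge at the top edge, so the moment about the hinge is M = F × 1.33581 = 338.636 × 1.33581 = 452.353 kN·m.
A normal force at the bottom, 2.57 m from the hinge, must supply this moment: P = 452.353/2.57 = 176.013 kN.

P ≈ 176 kN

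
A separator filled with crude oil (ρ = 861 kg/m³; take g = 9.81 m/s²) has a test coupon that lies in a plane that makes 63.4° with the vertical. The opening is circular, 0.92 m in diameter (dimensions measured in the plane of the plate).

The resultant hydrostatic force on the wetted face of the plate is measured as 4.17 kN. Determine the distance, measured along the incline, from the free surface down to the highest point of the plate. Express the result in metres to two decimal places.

γ = ρg = 861 × 9.81 / 1000 = 8.44641 kN/m³.
A = π(0.46)² = 0.664761 m².
From F = γ·h_c·A, the centroid depth is h_c = 4.17/(8.44641 × 0.664761) = 0.742674 m.
The plate makes 63.4° with the vertical, i.e. θ = 90° − 63.4° = 26.6° to the horizontal. Measuring y along the incline from the free-surface line, vertical depth h = y·sinθ with sinθ = 0.447759.
Along the incline, y_c = h_c/sinθ = 0.742674/0.447759 = 1.65865 m.
The centroid is at the centre, 0.46 m below the top of the plate, so the highest point sits at y_top = 1.65865 − 0.46 = 1.19865 m along the incline.

y_top ≈ 1.20 m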